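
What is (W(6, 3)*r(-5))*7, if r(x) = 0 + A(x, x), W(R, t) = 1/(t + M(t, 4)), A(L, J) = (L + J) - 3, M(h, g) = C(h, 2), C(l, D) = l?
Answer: -91/6 ≈ -15.167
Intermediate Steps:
M(h, g) = h
A(L, J) = -3 + J + L (A(L, J) = (J + L) - 3 = -3 + J + L)
W(R, t) = 1/(2*t) (W(R, t) = 1/(t + t) = 1/(2*t))
r(x) = -3 + 2*x (r(x) = 0 + (-3 + x + x) = 0 + (-3 + 2*x) = -3 + 2*x)
(W(6, 3)*r(-5))*7 = (((½)/3)*(-3 + 2*(-5)))*7 = (((½)*(⅓))*(-3 - 10))*7 = ((⅙)*(-13))*7 = -13/6*7 = -91/6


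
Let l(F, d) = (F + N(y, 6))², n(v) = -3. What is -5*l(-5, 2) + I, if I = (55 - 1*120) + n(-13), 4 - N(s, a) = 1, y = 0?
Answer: -88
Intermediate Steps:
N(s, a) = 3 (N(s, a) = 4 - 1*1 = 4 - 1 = 3)
I = -68 (I = (55 - 1*120) - 3 = (55 - 120) - 3 = -65 - 3 = -68)
l(F, d) = (3 + F)² (l(F, d) = (F + 3)² = (3 + F)²)
-5*l(-5, 2) + I = -5*(3 - 5)² - 68 = -5*(-2)² - 68 = -5*4 - 68 = -20 - 68 = -88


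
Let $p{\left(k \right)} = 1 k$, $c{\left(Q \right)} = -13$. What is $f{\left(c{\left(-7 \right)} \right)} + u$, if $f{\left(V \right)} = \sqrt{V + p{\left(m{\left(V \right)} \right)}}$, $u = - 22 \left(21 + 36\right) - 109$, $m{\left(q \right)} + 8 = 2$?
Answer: $-1363 + i \sqrt{19} \approx -1363.0 + 4.3589 i$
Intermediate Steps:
$m{\left(q \right)} = -6$ ($m{\left(q \right)} = -8 + 2 = -6$)
$p{\left(k \right)} = k$
$u = -1363$ ($u = \left(-22\right) 57 - 109 = -1254 - 109 = -1363$)
$f{\left(V \right)} = \sqrt{-6 + V}$ ($f{\left(V \right)} = \sqrt{V - 6} = \sqrt{-6 + V}$)
$f{\left(c{\left(-7 \right)} \right)} + u = \sqrt{-6 - 13} - 1363 = \sqrt{-19} - 1363 = i \sqrt{19} - 1363 = -1363 + i \sqrt{19}$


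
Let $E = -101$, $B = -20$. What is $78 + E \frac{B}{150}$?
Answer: $\frac{1372}{15} \approx 91.467$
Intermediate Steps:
$78 + E \frac{B}{150} = 78 - 101 \left(- \frac{20}{150}\right) = 78 - 101 \left(\left(-20\right) \frac{1}{150}\right) = 78 - - \frac{202}{15} = 78 + \frac{202}{15} = \frac{1372}{15}$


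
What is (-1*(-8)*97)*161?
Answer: 124936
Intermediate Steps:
(-1*(-8)*97)*161 = (8*97)*161 = 776*161 = 124936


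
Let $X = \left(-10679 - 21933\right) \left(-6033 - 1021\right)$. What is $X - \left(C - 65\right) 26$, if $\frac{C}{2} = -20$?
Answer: $230047778$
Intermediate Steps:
$C = -40$ ($C = 2 \left(-20\right) = -40$)
$X = 230045048$ ($X = \left(-32612\right) \left(-7054\right) = 230045048$)
$X - \left(C - 65\right) 26 = 230045048 - \left(-40 - 65\right) 26 = 230045048 - \left(-105\right) 26 = 230045048 - -2730 = 230045048 + 2730 = 230047778$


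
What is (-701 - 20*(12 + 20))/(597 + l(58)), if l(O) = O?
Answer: -1341/655 ≈ -2.0473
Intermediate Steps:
(-701 - 20*(12 + 20))/(597 + l(58)) = (-701 - 20*(12 + 20))/(597 + 58) = (-701 - 20*32)/655 = (-701 - 640)*(1/655) = -1341*1/655 = -1341/655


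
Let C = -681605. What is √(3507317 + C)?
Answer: 12*√19623 ≈ 1681.0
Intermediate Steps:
√(3507317 + C) = √(3507317 - 681605) = √2825712 = 12*√19623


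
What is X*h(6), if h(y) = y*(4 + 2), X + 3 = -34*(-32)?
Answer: 39060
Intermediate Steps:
X = 1085 (X = -3 - 34*(-32) = -3 + 1088 = 1085)
h(y) = 6*y (h(y) = y*6 = 6*y)
X*h(6) = 1085*(6*6) = 1085*36 = 39060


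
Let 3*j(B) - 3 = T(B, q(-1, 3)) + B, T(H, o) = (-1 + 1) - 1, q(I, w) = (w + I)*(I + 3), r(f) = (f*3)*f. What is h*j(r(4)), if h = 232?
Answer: 11600/3 ≈ 3866.7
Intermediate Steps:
r(f) = 3*f**2 (r(f) = (3*f)*f = 3*f**2)
q(I, w) = (3 + I)*(I + w) (q(I, w) = (I + w)*(3 + I) = (3 + I)*(I + w))
T(H, o) = -1 (T(H, o) = 0 - 1 = -1)
j(B) = 2/3 + B/3 (j(B) = 1 + (-1 + B)/3 = 1 + (-1/3 + B/3) = 2/3 + B/3)
h*j(r(4)) = 232*(2/3 + (3*4**2)/3) = 232*(2/3 + (3*16)/3) = 232*(2/3 + (1/3)*48) = 232*(2/3 + 16) = 232*(50/3) = 11600/3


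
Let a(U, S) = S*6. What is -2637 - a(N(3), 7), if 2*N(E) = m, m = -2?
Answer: -2679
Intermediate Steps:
N(E) = -1 (N(E) = (½)*(-2) = -1)
a(U, S) = 6*S
-2637 - a(N(3), 7) = -2637 - 6*7 = -2637 - 1*42 = -2637 - 42 = -2679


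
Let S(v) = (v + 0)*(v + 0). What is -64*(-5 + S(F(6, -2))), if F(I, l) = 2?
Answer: 64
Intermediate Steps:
S(v) = v² (S(v) = v*v = v²)
-64*(-5 + S(F(6, -2))) = -64*(-5 + 2²) = -64*(-5 + 4) = -64*(-1) = 64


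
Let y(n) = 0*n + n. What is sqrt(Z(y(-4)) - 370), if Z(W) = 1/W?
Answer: I*sqrt(1481)/2 ≈ 19.242*I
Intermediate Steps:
y(n) = n (y(n) = 0 + n = n)
sqrt(Z(y(-4)) - 370) = sqrt(1/(-4) - 370) = sqrt(-1/4 - 370) = sqrt(-1481/4) = I*sqrt(1481)/2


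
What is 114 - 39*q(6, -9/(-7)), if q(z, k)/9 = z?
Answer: -1992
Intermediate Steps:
q(z, k) = 9*z
114 - 39*q(6, -9/(-7)) = 114 - 351*6 = 114 - 39*54 = 114 - 2106 = -1992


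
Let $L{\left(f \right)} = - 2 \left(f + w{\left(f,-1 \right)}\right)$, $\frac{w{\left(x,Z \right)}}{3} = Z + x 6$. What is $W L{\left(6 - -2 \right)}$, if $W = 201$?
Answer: $-59898$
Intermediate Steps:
$w{\left(x,Z \right)} = 3 Z + 18 x$ ($w{\left(x,Z \right)} = 3 \left(Z + x 6\right) = 3 \left(Z + 6 x\right) = 3 Z + 18 x$)
$L{\left(f \right)} = 6 - 38 f$ ($L{\left(f \right)} = - 2 \left(f + \left(3 \left(-1\right) + 18 f\right)\right) = - 2 \left(f + \left(-3 + 18 f\right)\right) = - 2 \left(-3 + 19 f\right) = 6 - 38 f$)
$W L{\left(6 - -2 \right)} = 201 \left(6 - 38 \left(6 - -2\right)\right) = 201 \left(6 - 38 \left(6 + 2\right)\right) = 201 \left(6 - 304\right) = 201 \left(-298\right) = -59898$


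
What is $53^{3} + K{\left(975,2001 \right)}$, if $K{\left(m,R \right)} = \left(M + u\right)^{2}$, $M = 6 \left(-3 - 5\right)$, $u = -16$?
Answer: $152973$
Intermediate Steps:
$M = -48$ ($M = 6 \left(-8\right) = -48$)
$K{\left(m,R \right)} = 4096$ ($K{\left(m,R \right)} = \left(-48 - 16\right)^{2} = \left(-64\right)^{2} = 4096$)
$53^{3} + K{\left(975,2001 \right)} = 53^{3} + 4096 = 148877 + 4096 = 152973$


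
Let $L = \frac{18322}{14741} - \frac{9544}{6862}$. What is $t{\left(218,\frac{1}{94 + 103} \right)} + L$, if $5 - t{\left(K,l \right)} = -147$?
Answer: $\frac{7680127122}{50576371} \approx 151.85$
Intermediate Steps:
$t{\left(K,l \right)} = 152$ ($t{\left(K,l \right)} = 5 - -147 = 5 + 147 = 152$)
$L = - \frac{7481270}{50576371}$ ($L = 18322 \cdot \frac{1}{14741} - \frac{4772}{3431} = \frac{18322}{14741} - \frac{4772}{3431} = - \frac{7481270}{50576371} \approx -0.14792$)
$t{\left(218,\frac{1}{94 + 103} \right)} + L = 152 - \frac{7481270}{50576371} = \frac{7680127122}{50576371}$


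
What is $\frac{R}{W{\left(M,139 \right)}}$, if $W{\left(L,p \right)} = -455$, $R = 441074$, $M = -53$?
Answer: $- \frac{441074}{455} \approx -969.39$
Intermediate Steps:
$\frac{R}{W{\left(M,139 \right)}} = \frac{441074}{-455} = 441074 \left(- \frac{1}{455}\right) = - \frac{441074}{455}$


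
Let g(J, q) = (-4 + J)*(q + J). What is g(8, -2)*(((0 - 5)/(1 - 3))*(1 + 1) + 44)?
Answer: 1176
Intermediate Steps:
g(J, q) = (-4 + J)*(J + q)
g(8, -2)*(((0 - 5)/(1 - 3))*(1 + 1) + 44) = (8² - 4*8 - 4*(-2) + 8*(-2))*(((0 - 5)/(1 - 3))*(1 + 1) + 44) = (64 - 32 + 8 - 16)*(-5/(-2)*2 + 44) = 24*(-5*(-½)*2 + 44) = 24*((5/2)*2 + 44) = 24*(5 + 44) = 24*49 = 1176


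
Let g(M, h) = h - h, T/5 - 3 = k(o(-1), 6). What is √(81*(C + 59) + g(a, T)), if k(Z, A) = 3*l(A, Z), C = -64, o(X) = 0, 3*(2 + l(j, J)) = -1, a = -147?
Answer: 9*I*√5 ≈ 20.125*I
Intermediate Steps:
l(j, J) = -7/3 (l(j, J) = -2 + (⅓)*(-1) = -2 - ⅓ = -7/3)
k(Z, A) = -7 (k(Z, A) = 3*(-7/3) = -7)
T = -20 (T = 15 + 5*(-7) = 15 - 35 = -20)
g(M, h) = 0
√(81*(C + 59) + g(a, T)) = √(81*(-64 + 59) + 0) = √(81*(-5) + 0) = √(-405 + 0) = √(-405) = 9*I*√5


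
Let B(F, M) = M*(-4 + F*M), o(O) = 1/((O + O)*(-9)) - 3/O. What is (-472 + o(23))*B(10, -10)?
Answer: -101640760/207 ≈ -4.9102e+5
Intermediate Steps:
o(O) = -55/(18*O) (o(O) = -⅑/(2*O) - 3/O = (1/(2*O))*(-⅑) - 3/O = -1/(18*O) - 3/O = -55/(18*O))
(-472 + o(23))*B(10, -10) = (-472 - 55/18/23)*(-10*(-4 + 10*(-10))) = (-472 - 55/18*1/23)*(-10*(-4 - 100)) = (-472 - 55/414)*(-10*(-104)) = -195463/414*1040 = -101640760/207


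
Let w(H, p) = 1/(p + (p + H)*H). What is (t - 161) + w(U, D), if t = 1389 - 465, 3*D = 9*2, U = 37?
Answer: 1218512/1597 ≈ 763.00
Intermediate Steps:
D = 6 (D = (9*2)/3 = (1/3)*18 = 6)
w(H, p) = 1/(p + H*(H + p)) (w(H, p) = 1/(p + (H + p)*H) = 1/(p + H*(H + p)))
t = 924
(t - 161) + w(U, D) = (924 - 161) + 1/(6 + 37**2 + 37*6) = 763 + 1/(6 + 1369 + 222) = 763 + 1/1597 = 1218512/1597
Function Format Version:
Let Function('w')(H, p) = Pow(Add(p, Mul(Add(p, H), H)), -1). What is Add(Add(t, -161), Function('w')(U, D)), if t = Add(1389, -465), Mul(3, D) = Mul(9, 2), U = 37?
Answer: Rational(1218512, 1597) ≈ 763.00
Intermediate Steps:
D = 6 (D = Mul(Rational(1, 3), Mul(9, 2)) = Mul(Rational(1, 3), 18) = 6)
Function('w')(H, p) = Pow(Add(p, Mul(H, Add(H, p))), -1) (Function('w')(H, p) = Pow(Add(p, Mul(Add(H, p), H)), -1) = Pow(Add(p, Mul(H, Add(H, p))), -1))
t = 924
Add(Add(t, -161), Function('w')(U, D)) = Add(Add(924, -161), Pow(Add(6, Pow(37, 2), Mul(37, 6)), -1)) = Add(763, Pow(Add(6, 1369, 222), -1)) = Add(763, Pow(1597, -1)) = Add(763, Rational(1, 1597)) = Rational(1218512, 1597)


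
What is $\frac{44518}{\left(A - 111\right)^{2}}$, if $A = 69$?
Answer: $\frac{22259}{882} \approx 25.237$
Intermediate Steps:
$\frac{44518}{\left(A - 111\right)^{2}} = \frac{44518}{\left(69 - 111\right)^{2}} = \frac{44518}{\left(-42\right)^{2}} = \frac{44518}{1764} = 44518 \cdot \frac{1}{1764} = \frac{22259}{882}$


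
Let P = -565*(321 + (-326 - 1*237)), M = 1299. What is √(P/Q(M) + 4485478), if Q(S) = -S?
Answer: 2*√1892155612602/1299 ≈ 2117.9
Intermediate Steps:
P = 136730 (P = -565*(321 + (-326 - 237)) = -565*(321 - 563) = -565*(-242) = 136730)
√(P/Q(M) + 4485478) = √(136730/((-1*1299)) + 4485478) = √(136730/(-1299) + 4485478) = √(136730*(-1/1299) + 4485478) = √(-136730/1299 + 4485478) = √(5826499192/1299) = 2*√1892155612602/1299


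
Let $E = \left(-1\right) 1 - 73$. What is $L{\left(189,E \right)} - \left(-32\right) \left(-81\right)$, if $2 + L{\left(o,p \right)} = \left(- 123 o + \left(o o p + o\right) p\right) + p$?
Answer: $195568295$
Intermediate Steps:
$E = -74$ ($E = -1 - 73 = -74$)
$L{\left(o,p \right)} = -2 + p - 123 o + p \left(o + p o^{2}\right)$ ($L{\left(o,p \right)} = -2 - \left(- p + 123 o - \left(o o p + o\right) p\right) = -2 - \left(- p + 123 o - \left(o^{2} p + o\right) p\right) = -2 - \left(- p + 123 o - \left(p o^{2} + o\right) p\right) = -2 - \left(- p + 123 o - \left(o + p o^{2}\right) p\right) = -2 - \left(- p + 123 o - p \left(o + p o^{2}\right)\right) = -2 + \left(p - 123 o + p \left(o + p o^{2}\right)\right) = -2 + p - 123 o + p \left(o + p o^{2}\right)$)
$L{\left(189,E \right)} - \left(-32\right) \left(-81\right) = \left(-2 - 74 - 23247 + 189 \left(-74\right) + 189^{2} \left(-74\right)^{2}\right) - \left(-32\right) \left(-81\right) = \left(-2 - 74 - 23247 - 13986 + 35721 \cdot 5476\right) - 2592 = \left(-2 - 74 - 23247 - 13986 + 195608196\right) - 2592 = 195570887 - 2592 = 195568295$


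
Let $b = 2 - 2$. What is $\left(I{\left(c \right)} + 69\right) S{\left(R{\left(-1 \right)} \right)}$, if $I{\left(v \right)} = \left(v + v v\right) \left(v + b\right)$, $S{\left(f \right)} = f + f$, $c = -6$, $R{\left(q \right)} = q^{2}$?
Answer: $-222$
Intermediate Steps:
$b = 0$
$S{\left(f \right)} = 2 f$
$I{\left(v \right)} = v \left(v + v^{2}\right)$ ($I{\left(v \right)} = \left(v + v v\right) \left(v + 0\right) = \left(v + v^{2}\right) v = v \left(v + v^{2}\right)$)
$\left(I{\left(c \right)} + 69\right) S{\left(R{\left(-1 \right)} \right)} = \left(\left(-6\right)^{2} \left(1 - 6\right) + 69\right) 2 \left(-1\right)^{2} = \left(36 \left(-5\right) + 69\right) 2 \cdot 1 = \left(-180 + 69\right) 2 = \left(-111\right) 2 = -222$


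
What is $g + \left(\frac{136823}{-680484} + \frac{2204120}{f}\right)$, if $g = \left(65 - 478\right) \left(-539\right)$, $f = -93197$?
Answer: $\frac{14116015705249025}{63419067348} \approx 2.2258 \cdot 10^{5}$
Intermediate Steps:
$g = 222607$ ($g = \left(-413\right) \left(-539\right) = 222607$)
$g + \left(\frac{136823}{-680484} + \frac{2204120}{f}\right) = 222607 + \left(\frac{136823}{-680484} + \frac{2204120}{-93197}\right) = 222607 + \left(136823 \left(- \frac{1}{680484}\right) + 2204120 \left(- \frac{1}{93197}\right)\right) = 222607 - \frac{1512619887211}{63419067348} = \frac{14116015705249025}{63419067348}$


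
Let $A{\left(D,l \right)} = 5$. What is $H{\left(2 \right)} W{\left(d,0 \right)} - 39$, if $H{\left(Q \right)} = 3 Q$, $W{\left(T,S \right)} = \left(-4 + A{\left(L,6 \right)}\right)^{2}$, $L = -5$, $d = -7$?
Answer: $-33$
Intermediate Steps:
$W{\left(T,S \right)} = 1$ ($W{\left(T,S \right)} = \left(-4 + 5\right)^{2} = 1^{2} = 1$)
$H{\left(2 \right)} W{\left(d,0 \right)} - 39 = 3 \cdot 2 \cdot 1 - 39 = 6 \cdot 1 - 39 = 6 - 39 = -33$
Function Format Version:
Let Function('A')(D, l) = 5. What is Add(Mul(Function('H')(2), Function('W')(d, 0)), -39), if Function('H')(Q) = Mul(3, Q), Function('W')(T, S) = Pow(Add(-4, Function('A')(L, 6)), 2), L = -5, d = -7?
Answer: -33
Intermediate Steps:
Function('W')(T, S) = 1 (Function('W')(T, S) = Pow(Add(-4, 5), 2) = Pow(1, 2) = 1)
Add(Mul(Function('H')(2), Function('W')(d, 0)), -39) = Add(Mul(Mul(3, 2), 1), -39) = Add(Mul(6, 1), -39) = Add(6, -39) = -33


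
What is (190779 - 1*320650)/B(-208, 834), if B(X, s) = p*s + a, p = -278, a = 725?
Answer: 129871/231127 ≈ 0.56190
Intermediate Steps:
B(X, s) = 725 - 278*s (B(X, s) = -278*s + 725 = 725 - 278*s)
(190779 - 1*320650)/B(-208, 834) = (190779 - 1*320650)/(725 - 278*834) = (190779 - 320650)/(725 - 231852) = -129871/(-231127) = -129871*(-1/231127) = 129871/231127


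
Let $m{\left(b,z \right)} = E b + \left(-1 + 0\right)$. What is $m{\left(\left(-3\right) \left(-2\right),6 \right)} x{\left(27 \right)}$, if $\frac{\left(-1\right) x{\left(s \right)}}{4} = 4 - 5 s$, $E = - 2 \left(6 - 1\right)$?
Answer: $-31964$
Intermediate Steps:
$E = -10$ ($E = \left(-2\right) 5 = -10$)
$m{\left(b,z \right)} = -1 - 10 b$ ($m{\left(b,z \right)} = - 10 b + \left(-1 + 0\right) = - 10 b - 1 = -1 - 10 b$)
$x{\left(s \right)} = -16 + 20 s$ ($x{\left(s \right)} = - 4 \left(4 - 5 s\right) = -16 + 20 s$)
$m{\left(\left(-3\right) \left(-2\right),6 \right)} x{\left(27 \right)} = \left(-1 - 10 \left(\left(-3\right) \left(-2\right)\right)\right) \left(-16 + 20 \cdot 27\right) = \left(-1 - 60\right) \left(-16 + 540\right) = \left(-1 - 60\right) 524 = \left(-61\right) 524 = -31964$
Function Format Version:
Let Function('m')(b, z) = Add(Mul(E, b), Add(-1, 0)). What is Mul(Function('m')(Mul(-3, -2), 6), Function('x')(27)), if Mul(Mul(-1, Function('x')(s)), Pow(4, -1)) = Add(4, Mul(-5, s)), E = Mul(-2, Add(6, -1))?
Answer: -31964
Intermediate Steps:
E = -10 (E = Mul(-2, 5) = -10)
Function('m')(b, z) = Add(-1, Mul(-10, b)) (Function('m')(b, z) = Add(Mul(-10, b), Add(-1, 0)) = Add(Mul(-10, b), -1) = Add(-1, Mul(-10, b)))
Function('x')(s) = Add(-16, Mul(20, s)) (Function('x')(s) = Mul(-4, Add(4, Mul(-5, s))) = Add(-16, Mul(20, s)))
Mul(Function('m')(Mul(-3, -2), 6), Function('x')(27)) = Mul(Add(-1, Mul(-10, Mul(-3, -2))), Add(-16, Mul(20, 27))) = Mul(Add(-1, Mul(-10, 6)), Add(-16, 540)) = Mul(Add(-1, -60), 524) = Mul(-61, 524) = -31964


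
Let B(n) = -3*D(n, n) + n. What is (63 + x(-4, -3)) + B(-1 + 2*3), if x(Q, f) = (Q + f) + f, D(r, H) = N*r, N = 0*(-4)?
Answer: 58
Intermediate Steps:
N = 0
D(r, H) = 0 (D(r, H) = 0*r = 0)
x(Q, f) = Q + 2*f
B(n) = n (B(n) = -3*0 + n = 0 + n = n)
(63 + x(-4, -3)) + B(-1 + 2*3) = (63 + (-4 + 2*(-3))) + (-1 + 2*3) = (63 + (-4 - 6)) + (-1 + 6) = (63 - 10) + 5 = 53 + 5 = 58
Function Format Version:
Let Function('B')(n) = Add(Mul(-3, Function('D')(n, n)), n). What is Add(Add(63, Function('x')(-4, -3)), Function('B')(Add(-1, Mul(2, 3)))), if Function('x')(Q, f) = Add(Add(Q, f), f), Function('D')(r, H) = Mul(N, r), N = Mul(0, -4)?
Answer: 58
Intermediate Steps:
N = 0
Function('D')(r, H) = 0 (Function('D')(r, H) = Mul(0, r) = 0)
Function('x')(Q, f) = Add(Q, Mul(2, f))
Function('B')(n) = n (Function('B')(n) = Add(Mul(-3, 0), n) = Add(0, n) = n)
Add(Add(63, Function('x')(-4, -3)), Function('B')(Add(-1, Mul(2, 3)))) = Add(Add(63, Add(-4, Mul(2, -3))), Add(-1, Mul(2, 3))) = Add(Add(63, Add(-4, -6)), Add(-1, 6)) = Add(Add(63, -10), 5) = Add(53, 5) = 58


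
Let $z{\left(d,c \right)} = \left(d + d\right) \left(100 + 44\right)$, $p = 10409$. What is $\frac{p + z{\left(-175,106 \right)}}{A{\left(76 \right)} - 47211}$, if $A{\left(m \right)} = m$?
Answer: $\frac{39991}{47135} \approx 0.84844$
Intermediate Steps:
$z{\left(d,c \right)} = 288 d$ ($z{\left(d,c \right)} = 2 d 144 = 288 d$)
$\frac{p + z{\left(-175,106 \right)}}{A{\left(76 \right)} - 47211} = \frac{10409 + 288 \left(-175\right)}{76 - 47211} = \frac{10409 - 50400}{-47135} = \left(-39991\right) \left(- \frac{1}{47135}\right) = \frac{39991}{47135}$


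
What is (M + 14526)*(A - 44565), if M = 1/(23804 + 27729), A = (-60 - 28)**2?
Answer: -27563035546739/51533 ≈ -5.3486e+8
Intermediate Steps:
A = 7744 (A = (-88)**2 = 7744)
M = 1/51533 ≈ 1.9405e-5
(M + 14526)*(A - 44565) = (1/51533 + 14526)*(7744 - 44565) = (748568359/51533)*(-36821) = -27563035546739/51533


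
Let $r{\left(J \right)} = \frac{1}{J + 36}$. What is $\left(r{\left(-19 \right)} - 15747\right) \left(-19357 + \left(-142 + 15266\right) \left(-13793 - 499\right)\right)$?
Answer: $\frac{57868695607370}{17} \approx 3.404 \cdot 10^{12}$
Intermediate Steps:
$r{\left(J \right)} = \frac{1}{36 + J}$
$\left(r{\left(-19 \right)} - 15747\right) \left(-19357 + \left(-142 + 15266\right) \left(-13793 - 499\right)\right) = \left(\frac{1}{36 - 19} - 15747\right) \left(-19357 + \left(-142 + 15266\right) \left(-13793 - 499\right)\right) = \left(\frac{1}{17} - 15747\right) \left(-19357 + 15124 \left(-13793 + \left(-5111 + 4612\right)\right)\right) = \left(\frac{1}{17} - 15747\right) \left(-19357 + 15124 \left(-13793 - 499\right)\right) = - \frac{267698 \left(-19357 + 15124 \left(-14292\right)\right)}{17} = - \frac{267698 \left(-19357 - 216152208\right)}{17} = \left(- \frac{267698}{17}\right) \left(-216171565\right) = \frac{57868695607370}{17}$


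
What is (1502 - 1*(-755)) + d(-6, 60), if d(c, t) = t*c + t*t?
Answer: 5497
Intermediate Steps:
d(c, t) = t² + c*t (d(c, t) = c*t + t² = t² + c*t)
(1502 - 1*(-755)) + d(-6, 60) = (1502 - 1*(-755)) + 60*(-6 + 60) = (1502 + 755) + 60*54 = 2257 + 3240 = 5497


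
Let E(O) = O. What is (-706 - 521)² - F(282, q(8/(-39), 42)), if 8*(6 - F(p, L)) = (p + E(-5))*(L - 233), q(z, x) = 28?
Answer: 11987399/8 ≈ 1.4984e+6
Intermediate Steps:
F(p, L) = 6 - (-233 + L)*(-5 + p)/8 (F(p, L) = 6 - (p - 5)*(L - 233)/8 = 6 - (-5 + p)*(-233 + L)/8 = 6 - (-233 + L)*(-5 + p)/8)
(-706 - 521)² - F(282, q(8/(-39), 42)) = (-706 - 521)² - (-1117/8 + (5/8)*28 + (233/8)*282 - ⅛*28*282) = (-1227)² - (-1117/8 + 35/2 + 32853/4 - 987) = 1505529 - 1*56833/8 = 1505529 - 56833/8 = 11987399/8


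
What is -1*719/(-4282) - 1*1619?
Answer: -6931839/4282 ≈ -1618.8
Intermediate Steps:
-1*719/(-4282) - 1*1619 = -719*(-1/4282) - 1619 = 719/4282 - 1619 = -6931839/4282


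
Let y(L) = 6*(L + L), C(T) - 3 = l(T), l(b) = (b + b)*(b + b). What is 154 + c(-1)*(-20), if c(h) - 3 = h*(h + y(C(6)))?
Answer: 35354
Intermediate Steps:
l(b) = 4*b**2 (l(b) = (2*b)*(2*b) = 4*b**2)
C(T) = 3 + 4*T**2
y(L) = 12*L (y(L) = 6*(2*L) = 12*L)
c(h) = 3 + h*(1764 + h) (c(h) = 3 + h*(h + 12*(3 + 4*6**2)) = 3 + h*(h + 12*(3 + 4*36)) = 3 + h*(h + 12*(3 + 144)) = 3 + h*(h + 12*147) = 3 + h*(h + 1764) = 3 + h*(1764 + h))
154 + c(-1)*(-20) = 154 + (3 + (-1)**2 + 1764*(-1))*(-20) = 154 + (3 + 1 - 1764)*(-20) = 154 - 1760*(-20) = 154 + 35200 = 35354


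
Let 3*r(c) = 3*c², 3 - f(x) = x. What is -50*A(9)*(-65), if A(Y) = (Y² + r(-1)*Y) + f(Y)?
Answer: 273000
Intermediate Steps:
f(x) = 3 - x
r(c) = c² (r(c) = (3*c²)/3 = c²)
A(Y) = 3 + Y² (A(Y) = (Y² + (-1)²*Y) + (3 - Y) = (Y² + 1*Y) + (3 - Y) = (Y² + Y) + (3 - Y) = (Y + Y²) + (3 - Y) = 3 + Y²)
-50*A(9)*(-65) = -50*(3 + 9²)*(-65) = -50*(3 + 81)*(-65) = -50*84*(-65) = -4200*(-65) = 273000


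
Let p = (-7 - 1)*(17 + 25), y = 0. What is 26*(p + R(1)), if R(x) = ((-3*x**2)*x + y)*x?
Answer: -8814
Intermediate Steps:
p = -336 (p = -8*42 = -336)
R(x) = -3*x**4 (R(x) = ((-3*x**2)*x + 0)*x = (-3*x**3 + 0)*x = (-3*x**3)*x = -3*x**4)
26*(p + R(1)) = 26*(-336 - 3*1**4) = 26*(-336 - 3*1) = 26*(-336 - 3) = 26*(-339) = -8814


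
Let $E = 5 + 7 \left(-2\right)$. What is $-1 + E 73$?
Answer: $-658$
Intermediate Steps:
$E = -9$ ($E = 5 - 14 = -9$)
$-1 + E 73 = -1 - 657 = -658$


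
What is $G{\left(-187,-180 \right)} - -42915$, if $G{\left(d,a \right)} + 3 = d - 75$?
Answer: $42650$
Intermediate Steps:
$G{\left(d,a \right)} = -78 + d$ ($G{\left(d,a \right)} = -3 + \left(d - 75\right) = -3 + \left(-75 + d\right) = -78 + d$)
$G{\left(-187,-180 \right)} - -42915 = \left(-78 - 187\right) - -42915 = -265 + 42915 = 42650$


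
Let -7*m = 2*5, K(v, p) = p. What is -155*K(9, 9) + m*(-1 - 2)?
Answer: -9735/7 ≈ -1390.7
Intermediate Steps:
m = -10/7 (m = -2*5/7 = -⅐*10 = -10/7 ≈ -1.4286)
-155*K(9, 9) + m*(-1 - 2) = -155*9 - 10*(-1 - 2)/7 = -1395 - 10/7*(-3) = -1395 + 30/7 = -9735/7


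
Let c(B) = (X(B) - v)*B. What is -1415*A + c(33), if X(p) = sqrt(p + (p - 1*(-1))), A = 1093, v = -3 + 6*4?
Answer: -1547288 + 33*sqrt(67) ≈ -1.5470e+6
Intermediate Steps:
v = 21 (v = -3 + 24 = 21)
X(p) = sqrt(1 + 2*p) (X(p) = sqrt(p + (p + 1)) = sqrt(p + (1 + p)) = sqrt(1 + 2*p))
c(B) = B*(-21 + sqrt(1 + 2*B)) (c(B) = (sqrt(1 + 2*B) - 1*21)*B = (sqrt(1 + 2*B) - 21)*B = (-21 + sqrt(1 + 2*B))*B = B*(-21 + sqrt(1 + 2*B)))
-1415*A + c(33) = -1415*1093 + 33*(-21 + sqrt(1 + 2*33)) = -1546595 + 33*(-21 + sqrt(1 + 66)) = -1546595 + 33*(-21 + sqrt(67)) = -1546595 + (-693 + 33*sqrt(67)) = -1547288 + 33*sqrt(67)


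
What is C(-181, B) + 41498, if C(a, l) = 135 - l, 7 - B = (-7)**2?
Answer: 41675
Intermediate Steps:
B = -42 (B = 7 - 1*(-7)**2 = 7 - 1*49 = 7 - 49 = -42)
C(-181, B) + 41498 = (135 - 1*(-42)) + 41498 = (135 + 42) + 41498 = 177 + 41498 = 41675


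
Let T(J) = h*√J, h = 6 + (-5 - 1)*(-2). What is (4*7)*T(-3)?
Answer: 504*I*√3 ≈ 872.95*I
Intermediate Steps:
h = 18 (h = 6 - 6*(-2) = 6 + 12 = 18)
T(J) = 18*√J
(4*7)*T(-3) = (4*7)*(18*√(-3)) = 28*(18*(I*√3)) = 28*(18*I*√3) = 504*I*√3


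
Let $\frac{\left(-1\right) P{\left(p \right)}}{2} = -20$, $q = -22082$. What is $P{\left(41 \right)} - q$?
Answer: $22122$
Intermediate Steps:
$P{\left(p \right)} = 40$ ($P{\left(p \right)} = \left(-2\right) \left(-20\right) = 40$)
$P{\left(41 \right)} - q = 40 - -22082 = 40 + 22082 = 22122$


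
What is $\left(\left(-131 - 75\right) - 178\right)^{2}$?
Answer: $147456$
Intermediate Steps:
$\left(\left(-131 - 75\right) - 178\right)^{2} = \left(-206 - 178\right)^{2} = \left(-384\right)^{2} = 147456$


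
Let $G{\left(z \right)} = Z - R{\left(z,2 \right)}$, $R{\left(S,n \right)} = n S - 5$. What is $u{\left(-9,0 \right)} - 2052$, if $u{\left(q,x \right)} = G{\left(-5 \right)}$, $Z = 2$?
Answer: $-2035$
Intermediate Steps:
$R{\left(S,n \right)} = -5 + S n$ ($R{\left(S,n \right)} = S n - 5 = -5 + S n$)
$G{\left(z \right)} = 7 - 2 z$ ($G{\left(z \right)} = 2 - \left(-5 + z 2\right) = 2 - \left(-5 + 2 z\right) = 7 - 2 z$)
$u{\left(q,x \right)} = 17$ ($u{\left(q,x \right)} = 7 - -10 = 7 + 10 = 17$)
$u{\left(-9,0 \right)} - 2052 = 17 - 2052 = -2035$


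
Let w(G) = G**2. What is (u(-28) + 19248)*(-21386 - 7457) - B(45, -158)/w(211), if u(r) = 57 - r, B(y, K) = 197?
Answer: -24825876551796/44521 ≈ -5.5762e+8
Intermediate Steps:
(u(-28) + 19248)*(-21386 - 7457) - B(45, -158)/w(211) = ((57 - 1*(-28)) + 19248)*(-21386 - 7457) - 197/(211**2) = ((57 + 28) + 19248)*(-28843) - 197/44521 = (85 + 19248)*(-28843) - 197/44521 = 19333*(-28843) - 1*197/44521 = -557621719 - 197/44521 = -24825876551796/44521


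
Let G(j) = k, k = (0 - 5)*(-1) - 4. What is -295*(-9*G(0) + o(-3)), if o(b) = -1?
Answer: 2950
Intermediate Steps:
k = 1 (k = -5*(-1) - 4 = 5 - 4 = 1)
G(j) = 1
-295*(-9*G(0) + o(-3)) = -295*(-9*1 - 1) = -295*(-9 - 1) = -295*(-10) = 2950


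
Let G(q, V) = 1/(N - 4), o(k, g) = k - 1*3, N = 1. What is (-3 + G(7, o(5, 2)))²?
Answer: 100/9 ≈ 11.111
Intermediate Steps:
o(k, g) = -3 + k (o(k, g) = k - 3 = -3 + k)
G(q, V) = -⅓ (G(q, V) = 1/(1 - 4) = 1/(-3) = -⅓)
(-3 + G(7, o(5, 2)))² = (-3 - ⅓)² = (-10/3)² = 100/9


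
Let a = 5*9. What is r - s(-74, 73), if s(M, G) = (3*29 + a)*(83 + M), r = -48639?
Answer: -49827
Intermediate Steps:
a = 45
s(M, G) = 10956 + 132*M (s(M, G) = (3*29 + 45)*(83 + M) = (87 + 45)*(83 + M) = 132*(83 + M) = 10956 + 132*M)
r - s(-74, 73) = -48639 - (10956 + 132*(-74)) = -48639 - (10956 - 9768) = -48639 - 1*1188 = -48639 - 1188 = -49827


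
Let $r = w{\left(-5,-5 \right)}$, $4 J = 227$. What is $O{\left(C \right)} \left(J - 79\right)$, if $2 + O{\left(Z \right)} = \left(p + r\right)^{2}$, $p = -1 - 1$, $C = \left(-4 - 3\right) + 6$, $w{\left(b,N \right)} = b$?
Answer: $- \frac{4183}{4} \approx -1045.8$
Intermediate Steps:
$J = \frac{227}{4}$ ($J = \frac{1}{4} \cdot 227 = \frac{227}{4} \approx 56.75$)
$C = -1$ ($C = -7 + 6 = -1$)
$p = -2$
$r = -5$
$O{\left(Z \right)} = 47$ ($O{\left(Z \right)} = -2 + \left(-2 - 5\right)^{2} = -2 + \left(-7\right)^{2} = -2 + 49 = 47$)
$O{\left(C \right)} \left(J - 79\right) = 47 \left(\frac{227}{4} - 79\right) = 47 \left(- \frac{89}{4}\right) = - \frac{4183}{4}$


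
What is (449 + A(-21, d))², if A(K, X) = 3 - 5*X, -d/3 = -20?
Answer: 23104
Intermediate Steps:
d = 60 (d = -3*(-20) = 60)
(449 + A(-21, d))² = (449 + (3 - 5*60))² = (449 + (3 - 300))² = (449 - 297)² = 152² = 23104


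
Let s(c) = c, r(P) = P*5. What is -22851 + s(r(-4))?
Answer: -22871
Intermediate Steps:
r(P) = 5*P
-22851 + s(r(-4)) = -22851 + 5*(-4) = -22851 - 20 = -22871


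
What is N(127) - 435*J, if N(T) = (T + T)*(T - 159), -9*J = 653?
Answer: 70301/3 ≈ 23434.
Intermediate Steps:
J = -653/9 (J = -⅑*653 = -653/9 ≈ -72.556)
N(T) = 2*T*(-159 + T) (N(T) = (2*T)*(-159 + T) = 2*T*(-159 + T))
N(127) - 435*J = 2*127*(-159 + 127) - 435*(-653/9) = 2*127*(-32) + 94685/3 = -8128 + 94685/3 = 70301/3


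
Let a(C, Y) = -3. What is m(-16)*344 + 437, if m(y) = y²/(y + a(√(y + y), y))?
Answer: -79761/19 ≈ -4197.9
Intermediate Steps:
m(y) = y²/(-3 + y) (m(y) = y²/(y - 3) = y²/(-3 + y))
m(-16)*344 + 437 = ((-16)²/(-3 - 16))*344 + 437 = (256/(-19))*344 + 437 = (256*(-1/19))*344 + 437 = -256/19*344 + 437 = -88064/19 + 437 = -79761/19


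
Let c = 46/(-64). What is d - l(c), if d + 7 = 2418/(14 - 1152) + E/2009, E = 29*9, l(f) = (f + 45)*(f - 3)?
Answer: 182227500127/1170555904 ≈ 155.68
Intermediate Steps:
c = -23/32 (c = 46*(-1/64) = -23/32 ≈ -0.71875)
l(f) = (-3 + f)*(45 + f) (l(f) = (45 + f)*(-3 + f) = (-3 + f)*(45 + f))
E = 261
d = -10282219/1143121 (d = -7 + (2418/(14 - 1152) + 261/2009) = -7 + (2418/(-1138) + 261*(1/2009)) = -7 + (2418*(-1/1138) + 261/2009) = -7 + (-1209/569 + 261/2009) = -7 - 2280372/1143121 = -10282219/1143121 ≈ -8.9949)
d - l(c) = -10282219/1143121 - (-135 + (-23/32)**2 + 42*(-23/32)) = -10282219/1143121 - (-135 + 529/1024 - 483/16) = -10282219/1143121 - 1*(-168623/1024) = -10282219/1143121 + 168623/1024 = 182227500127/1170555904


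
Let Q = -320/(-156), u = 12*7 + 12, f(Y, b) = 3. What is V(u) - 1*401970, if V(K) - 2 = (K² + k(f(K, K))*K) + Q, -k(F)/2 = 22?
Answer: -15481984/39 ≈ -3.9697e+5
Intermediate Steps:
u = 96 (u = 84 + 12 = 96)
Q = 80/39 (Q = -320*(-1/156) = 80/39 ≈ 2.0513)
k(F) = -44 (k(F) = -2*22 = -44)
V(K) = 158/39 + K² - 44*K (V(K) = 2 + ((K² - 44*K) + 80/39) = 2 + (80/39 + K² - 44*K) = 158/39 + K² - 44*K)
V(u) - 1*401970 = (158/39 + 96² - 44*96) - 1*401970 = (158/39 + 9216 - 4224) - 401970 = 194846/39 - 401970 = -15481984/39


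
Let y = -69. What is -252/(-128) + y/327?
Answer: 6131/3488 ≈ 1.7577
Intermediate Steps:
-252/(-128) + y/327 = -252/(-128) - 69/327 = -252*(-1/128) - 69*1/327 = 63/32 - 23/109 = 6131/3488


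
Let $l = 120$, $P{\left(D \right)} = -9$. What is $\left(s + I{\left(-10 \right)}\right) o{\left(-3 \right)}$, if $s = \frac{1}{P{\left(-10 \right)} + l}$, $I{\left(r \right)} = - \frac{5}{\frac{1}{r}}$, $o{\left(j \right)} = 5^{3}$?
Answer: $\frac{693875}{111} \approx 6251.1$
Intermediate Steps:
$o{\left(j \right)} = 125$
$I{\left(r \right)} = - 5 r$
$s = \frac{1}{111}$ ($s = \frac{1}{-9 + 120} = \frac{1}{111} \approx 0.009009$)
$\left(s + I{\left(-10 \right)}\right) o{\left(-3 \right)} = \left(\frac{1}{111} - -50\right) 125 = \left(\frac{1}{111} + 50\right) 125 = \frac{5551}{111} \cdot 125 = \frac{693875}{111}$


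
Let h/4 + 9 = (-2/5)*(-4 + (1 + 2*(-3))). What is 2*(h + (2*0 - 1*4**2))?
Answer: -376/5 ≈ -75.200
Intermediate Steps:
h = -108/5 (h = -36 + 4*((-2/5)*(-4 + (1 + 2*(-3)))) = -36 + 4*((-2*1/5)*(-4 + (1 - 6))) = -36 + 4*(-2*(-4 - 5)/5) = -36 + 4*(-2/5*(-9)) = -36 + 4*(18/5) = -36 + 72/5 = -108/5 ≈ -21.600)
2*(h + (2*0 - 1*4**2)) = 2*(-108/5 + (2*0 - 1*4**2)) = 2*(-108/5 + (0 - 1*16)) = 2*(-108/5 + (0 - 16)) = 2*(-108/5 - 16) = 2*(-188/5) = -376/5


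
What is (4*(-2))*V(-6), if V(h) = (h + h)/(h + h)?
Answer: -8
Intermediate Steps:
V(h) = 1 (V(h) = (2*h)/((2*h)) = (2*h)*(1/(2*h)) = 1)
(4*(-2))*V(-6) = (4*(-2))*1 = -8*1 = -8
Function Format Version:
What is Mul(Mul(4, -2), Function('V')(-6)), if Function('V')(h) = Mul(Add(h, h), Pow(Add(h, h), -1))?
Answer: -8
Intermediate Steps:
Function('V')(h) = 1 (Function('V')(h) = Mul(Mul(2, h), Pow(Mul(2, h), -1)) = Mul(Mul(2, h), Mul(Rational(1, 2), Pow(h, -1))) = 1)
Mul(Mul(4, -2), Function('V')(-6)) = Mul(Mul(4, -2), 1) = Mul(-8, 1) = -8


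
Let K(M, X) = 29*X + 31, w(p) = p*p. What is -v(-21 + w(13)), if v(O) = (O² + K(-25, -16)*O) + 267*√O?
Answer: 42180 - 534*√37 ≈ 38932.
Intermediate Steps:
w(p) = p²
K(M, X) = 31 + 29*X
v(O) = O² - 433*O + 267*√O (v(O) = (O² + (31 + 29*(-16))*O) + 267*√O = (O² + (31 - 464)*O) + 267*√O = (O² - 433*O) + 267*√O = O² - 433*O + 267*√O)
-v(-21 + w(13)) = -((-21 + 13²)² - 433*(-21 + 13²) + 267*√(-21 + 13²)) = -((-21 + 169)² - 433*(-21 + 169) + 267*√(-21 + 169)) = -(148² - 433*148 + 267*√148) = -(21904 - 64084 + 267*(2*√37)) = -(21904 - 64084 + 534*√37) = -(-42180 + 534*√37) = 42180 - 534*√37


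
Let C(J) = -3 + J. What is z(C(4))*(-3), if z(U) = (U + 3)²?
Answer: -48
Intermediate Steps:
z(U) = (3 + U)²
z(C(4))*(-3) = (3 + (-3 + 4))²*(-3) = (3 + 1)²*(-3) = 4²*(-3) = 16*(-3) = -48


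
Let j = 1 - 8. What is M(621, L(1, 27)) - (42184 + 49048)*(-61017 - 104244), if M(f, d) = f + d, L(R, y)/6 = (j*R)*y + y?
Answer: 15077091201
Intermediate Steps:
j = -7
L(R, y) = 6*y - 42*R*y (L(R, y) = 6*((-7*R)*y + y) = 6*(-7*R*y + y) = 6*(y - 7*R*y) = 6*y - 42*R*y)
M(f, d) = d + f
M(621, L(1, 27)) - (42184 + 49048)*(-61017 - 104244) = (6*27*(1 - 7*1) + 621) - (42184 + 49048)*(-61017 - 104244) = (6*27*(1 - 7) + 621) - 91232*(-165261) = (6*27*(-6) + 621) - 1*(-15077091552) = (-972 + 621) + 15077091552 = -351 + 15077091552 = 15077091201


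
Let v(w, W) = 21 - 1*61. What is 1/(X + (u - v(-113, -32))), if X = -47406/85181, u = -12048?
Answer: -85181/1022900854 ≈ -8.3274e-5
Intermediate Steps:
v(w, W) = -40 (v(w, W) = 21 - 61 = -40)
X = -47406/85181 (X = -47406*1/85181 = -47406/85181 ≈ -0.55653)
1/(X + (u - v(-113, -32))) = 1/(-47406/85181 + (-12048 - 1*(-40))) = 1/(-47406/85181 + (-12048 + 40)) = 1/(-47406/85181 - 12008) = 1/(-1022900854/85181) = -85181/1022900854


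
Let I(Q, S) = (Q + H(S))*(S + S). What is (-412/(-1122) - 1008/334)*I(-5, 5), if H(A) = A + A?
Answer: -12417100/93687 ≈ -132.54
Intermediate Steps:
H(A) = 2*A
I(Q, S) = 2*S*(Q + 2*S) (I(Q, S) = (Q + 2*S)*(S + S) = (Q + 2*S)*(2*S) = 2*S*(Q + 2*S))
(-412/(-1122) - 1008/334)*I(-5, 5) = (-412/(-1122) - 1008/334)*(2*5*(-5 + 2*5)) = (-412*(-1/1122) - 1008*1/334)*(2*5*(-5 + 10)) = (206/561 - 504/167)*(2*5*5) = -248342/93687*50 = -12417100/93687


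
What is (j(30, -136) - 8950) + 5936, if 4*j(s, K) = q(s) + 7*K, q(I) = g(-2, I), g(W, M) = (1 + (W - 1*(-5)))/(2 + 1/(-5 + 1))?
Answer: -22760/7 ≈ -3251.4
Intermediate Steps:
g(W, M) = 24/7 + 4*W/7 (g(W, M) = (1 + (W + 5))/(2 + 1/(-4)) = (1 + (5 + W))/(2 - 1/4) = (6 + W)/(7/4) = (6 + W)*(4/7) = 24/7 + 4*W/7)
q(I) = 16/7 (q(I) = 24/7 + (4/7)*(-2) = 24/7 - 8/7 = 16/7)
j(s, K) = 4/7 + 7*K/4 (j(s, K) = (16/7 + 7*K)/4 = 4/7 + 7*K/4)
(j(30, -136) - 8950) + 5936 = ((4/7 + (7/4)*(-136)) - 8950) + 5936 = ((4/7 - 238) - 8950) + 5936 = (-1662/7 - 8950) + 5936 = -64312/7 + 5936 = -22760/7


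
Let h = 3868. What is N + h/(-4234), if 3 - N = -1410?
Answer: 2989387/2117 ≈ 1412.1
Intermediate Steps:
N = 1413 (N = 3 - 1*(-1410) = 3 + 1410 = 1413)
N + h/(-4234) = 1413 + 3868/(-4234) = 1413 + 3868*(-1/4234) = 1413 - 1934/2117 = 2989387/2117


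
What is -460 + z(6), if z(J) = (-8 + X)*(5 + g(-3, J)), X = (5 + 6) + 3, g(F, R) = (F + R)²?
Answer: -376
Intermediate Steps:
X = 14 (X = 11 + 3 = 14)
z(J) = 30 + 6*(-3 + J)² (z(J) = (-8 + 14)*(5 + (-3 + J)²) = 6*(5 + (-3 + J)²) = 30 + 6*(-3 + J)²)
-460 + z(6) = -460 + (30 + 6*(-3 + 6)²) = -460 + (30 + 6*3²) = -460 + (30 + 6*9) = -460 + (30 + 54) = -460 + 84 = -376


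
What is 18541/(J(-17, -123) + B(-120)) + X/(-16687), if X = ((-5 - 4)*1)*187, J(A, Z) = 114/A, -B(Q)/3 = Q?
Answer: 479072767/9111102 ≈ 52.581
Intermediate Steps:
B(Q) = -3*Q
X = -1683 (X = -9*1*187 = -9*187 = -1683)
18541/(J(-17, -123) + B(-120)) + X/(-16687) = 18541/(114/(-17) - 3*(-120)) - 1683/(-16687) = 18541/(114*(-1/17) + 360) - 1683*(-1/16687) = 18541/(-114/17 + 360) + 153/1517 = 18541/(6006/17) + 153/1517 = 18541*(17/6006) + 153/1517 = 315197/6006 + 153/1517 = 479072767/9111102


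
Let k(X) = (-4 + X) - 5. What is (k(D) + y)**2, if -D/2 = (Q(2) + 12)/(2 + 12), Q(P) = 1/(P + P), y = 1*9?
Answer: 49/16 ≈ 3.0625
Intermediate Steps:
y = 9
Q(P) = 1/(2*P)
D = -7/4 (D = -2*((1/2)/2 + 12)/(2 + 12) = -2*((1/2)*(1/2) + 12)/14 = -2*(1/4 + 12)/14 = -49/(2*14) = -2*7/8 = -7/4 ≈ -1.7500)
k(X) = -9 + X
(k(D) + y)**2 = ((-9 - 7/4) + 9)**2 = (-43/4 + 9)**2 = (-7/4)**2 = 49/16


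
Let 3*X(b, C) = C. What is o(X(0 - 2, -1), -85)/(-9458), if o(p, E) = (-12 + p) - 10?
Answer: 67/28374 ≈ 0.0023613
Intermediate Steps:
X(b, C) = C/3
o(p, E) = -22 + p
o(X(0 - 2, -1), -85)/(-9458) = (-22 + (1/3)*(-1))/(-9458) = (-22 - 1/3)*(-1/9458) = -67/3*(-1/9458) = 67/28374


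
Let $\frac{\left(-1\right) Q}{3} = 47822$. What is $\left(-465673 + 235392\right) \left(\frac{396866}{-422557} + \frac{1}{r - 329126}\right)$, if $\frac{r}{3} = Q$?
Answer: $\frac{69413526836919821}{320942182868} \approx 2.1628 \cdot 10^{5}$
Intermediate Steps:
$Q = -143466$ ($Q = \left(-3\right) 47822 = -143466$)
$r = -430398$ ($r = 3 \left(-143466\right) = -430398$)
$\left(-465673 + 235392\right) \left(\frac{396866}{-422557} + \frac{1}{r - 329126}\right) = \left(-465673 + 235392\right) \left(\frac{396866}{-422557} + \frac{1}{-430398 - 329126}\right) = - 230281 \left(396866 \left(- \frac{1}{422557}\right) + \frac{1}{-759524}\right) = - 230281 \left(- \frac{396866}{422557} - \frac{1}{759524}\right) = \left(-230281\right) \left(- \frac{301429674341}{320942182868}\right) = \frac{69413526836919821}{320942182868}$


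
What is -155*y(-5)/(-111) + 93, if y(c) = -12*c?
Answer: 6541/37 ≈ 176.78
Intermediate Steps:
-155*y(-5)/(-111) + 93 = -155*(-12*(-5))/(-111) + 93 = -9300*(-1)/111 + 93 = -155*(-20/37) + 93 = 3100/37 + 93 = 6541/37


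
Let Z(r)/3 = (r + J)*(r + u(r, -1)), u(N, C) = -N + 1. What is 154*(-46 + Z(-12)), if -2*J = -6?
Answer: -11242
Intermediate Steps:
u(N, C) = 1 - N
J = 3 (J = -½*(-6) = 3)
Z(r) = 9 + 3*r (Z(r) = 3*((r + 3)*(r + (1 - r))) = 3*((3 + r)*1) = 3*(3 + r) = 9 + 3*r)
154*(-46 + Z(-12)) = 154*(-46 + (9 + 3*(-12))) = 154*(-46 + (9 - 36)) = 154*(-46 - 27) = 154*(-73) = -11242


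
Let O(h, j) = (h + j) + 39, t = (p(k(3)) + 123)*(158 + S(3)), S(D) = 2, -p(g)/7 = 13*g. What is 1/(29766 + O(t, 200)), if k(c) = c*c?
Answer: -1/81355 ≈ -1.2292e-5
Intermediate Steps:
k(c) = c²
p(g) = -91*g
t = -111360 (t = (-91*3² + 123)*(158 + 2) = (-91*9 + 123)*160 = (-819 + 123)*160 = -696*160 = -111360)
O(h, j) = 39 + h + j
1/(29766 + O(t, 200)) = 1/(29766 + (39 - 111360 + 200)) = 1/(29766 - 111121) = 1/(-81355) = -1/81355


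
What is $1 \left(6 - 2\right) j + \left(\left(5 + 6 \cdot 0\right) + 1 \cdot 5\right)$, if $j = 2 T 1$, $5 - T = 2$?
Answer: $34$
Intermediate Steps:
$T = 3$ ($T = 5 - 2 = 3$)
$j = 6$ ($j = 2 \cdot 3 \cdot 1 = 6 \cdot 1 = 6$)
$1 \left(6 - 2\right) j + \left(\left(5 + 6 \cdot 0\right) + 1 \cdot 5\right) = 1 \left(6 - 2\right) 6 + \left(\left(5 + 6 \cdot 0\right) + 1 \cdot 5\right) = 1 \cdot 4 \cdot 6 + \left(\left(5 + 0\right) + 5\right) = 4 \cdot 6 + \left(5 + 5\right) = 24 + 10 = 34$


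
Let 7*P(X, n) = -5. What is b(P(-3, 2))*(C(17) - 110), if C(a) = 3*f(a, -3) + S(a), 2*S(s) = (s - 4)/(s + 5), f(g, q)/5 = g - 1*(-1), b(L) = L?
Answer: -35265/308 ≈ -114.50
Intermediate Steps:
P(X, n) = -5/7 (P(X, n) = (1/7)*(-5) = -5/7)
f(g, q) = 5 + 5*g (f(g, q) = 5*(g - 1*(-1)) = 5*(g + 1) = 5*(1 + g) = 5 + 5*g)
S(s) = (-4 + s)/(2*(5 + s)) (S(s) = ((s - 4)/(s + 5))/2 = ((-4 + s)/(5 + s))/2 = (-4 + s)/(2*(5 + s)))
C(a) = 15 + 15*a + (-4 + a)/(2*(5 + a)) (C(a) = 3*(5 + 5*a) + (-4 + a)/(2*(5 + a)) = (15 + 15*a) + (-4 + a)/(2*(5 + a)) = 15 + 15*a + (-4 + a)/(2*(5 + a)))
b(P(-3, 2))*(C(17) - 110) = -5*((146 + 30*17**2 + 181*17)/(2*(5 + 17)) - 110)/7 = -5*((1/2)*(146 + 30*289 + 3077)/22 - 110)/7 = -5*((1/2)*(1/22)*(146 + 8670 + 3077) - 110)/7 = -5*((1/2)*(1/22)*11893 - 110)/7 = -5*(11893/44 - 110)/7 = -5/7*7053/44 = -35265/308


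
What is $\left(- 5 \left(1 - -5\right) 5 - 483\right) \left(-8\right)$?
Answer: $5064$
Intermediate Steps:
$\left(- 5 \left(1 - -5\right) 5 - 483\right) \left(-8\right) = \left(- 5 \left(1 + 5\right) 5 - 483\right) \left(-8\right) = \left(\left(-5\right) 6 \cdot 5 - 483\right) \left(-8\right) = \left(\left(-30\right) 5 - 483\right) \left(-8\right) = \left(-150 - 483\right) \left(-8\right) = \left(-633\right) \left(-8\right) = 5064$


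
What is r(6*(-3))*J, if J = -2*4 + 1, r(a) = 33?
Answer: -231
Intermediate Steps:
J = -7 (J = -8 + 1 = -7)
r(6*(-3))*J = 33*(-7) = -231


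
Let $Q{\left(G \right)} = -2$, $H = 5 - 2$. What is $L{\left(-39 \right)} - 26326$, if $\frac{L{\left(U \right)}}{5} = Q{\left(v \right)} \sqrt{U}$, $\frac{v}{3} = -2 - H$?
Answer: $-26326 - 10 i \sqrt{39} \approx -26326.0 - 62.45 i$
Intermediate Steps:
$H = 3$
$v = -15$ ($v = 3 \left(-2 - 3\right) = 3 \left(-5\right) = -15$)
$L{\left(U \right)} = - 10 \sqrt{U}$ ($L{\left(U \right)} = 5 \left(- 2 \sqrt{U}\right) = - 10 \sqrt{U}$)
$L{\left(-39 \right)} - 26326 = - 10 \sqrt{-39} - 26326 = - 10 i \sqrt{39} - 26326 = -26326 - 10 i \sqrt{39}$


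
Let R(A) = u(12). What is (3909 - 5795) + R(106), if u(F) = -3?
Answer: -1889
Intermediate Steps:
R(A) = -3
(3909 - 5795) + R(106) = (3909 - 5795) - 3 = -1886 - 3 = -1889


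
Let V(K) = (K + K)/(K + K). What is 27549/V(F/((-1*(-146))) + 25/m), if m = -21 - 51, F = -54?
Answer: 27549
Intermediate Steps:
m = -72
V(K) = 1 (V(K) = (2*K)/((2*K)) = (2*K)*(1/(2*K)) = 1)
27549/V(F/((-1*(-146))) + 25/m) = 27549/1 = 27549*1 = 27549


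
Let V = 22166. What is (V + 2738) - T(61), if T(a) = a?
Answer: 24843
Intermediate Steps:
(V + 2738) - T(61) = (22166 + 2738) - 1*61 = 24904 - 61 = 24843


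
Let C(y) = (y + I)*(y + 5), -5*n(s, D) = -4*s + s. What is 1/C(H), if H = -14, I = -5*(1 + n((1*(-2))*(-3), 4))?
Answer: 1/333 ≈ 0.0030030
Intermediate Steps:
n(s, D) = 3*s/5 (n(s, D) = -(-4*s + s)/5 = -(-3)*s/5 = 3*s/5)
I = -23 (I = -5*(1 + 3*((1*(-2))*(-3))/5) = -5*(1 + 3*(-2*(-3))/5) = -5*(1 + (3/5)*6) = -5*(1 + 18/5) = -5*23/5 = -23)
C(y) = (-23 + y)*(5 + y) (C(y) = (y - 23)*(y + 5) = (-23 + y)*(5 + y))
1/C(H) = 1/(-115 + (-14)**2 - 18*(-14)) = 1/(-115 + 196 + 252) = 1/333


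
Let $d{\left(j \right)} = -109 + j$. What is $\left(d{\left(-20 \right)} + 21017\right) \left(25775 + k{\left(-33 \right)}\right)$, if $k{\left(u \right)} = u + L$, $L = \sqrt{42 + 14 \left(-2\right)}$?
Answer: $537698896 + 20888 \sqrt{14} \approx 5.3778 \cdot 10^{8}$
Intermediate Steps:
$L = \sqrt{14}$ ($L = \sqrt{42 - 28} = \sqrt{14} \approx 3.7417$)
$k{\left(u \right)} = u + \sqrt{14}$
$\left(d{\left(-20 \right)} + 21017\right) \left(25775 + k{\left(-33 \right)}\right) = \left(\left(-109 - 20\right) + 21017\right) \left(25775 - \left(33 - \sqrt{14}\right)\right) = \left(-129 + 21017\right) \left(25742 + \sqrt{14}\right) = 20888 \left(25742 + \sqrt{14}\right) = 537698896 + 20888 \sqrt{14}$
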